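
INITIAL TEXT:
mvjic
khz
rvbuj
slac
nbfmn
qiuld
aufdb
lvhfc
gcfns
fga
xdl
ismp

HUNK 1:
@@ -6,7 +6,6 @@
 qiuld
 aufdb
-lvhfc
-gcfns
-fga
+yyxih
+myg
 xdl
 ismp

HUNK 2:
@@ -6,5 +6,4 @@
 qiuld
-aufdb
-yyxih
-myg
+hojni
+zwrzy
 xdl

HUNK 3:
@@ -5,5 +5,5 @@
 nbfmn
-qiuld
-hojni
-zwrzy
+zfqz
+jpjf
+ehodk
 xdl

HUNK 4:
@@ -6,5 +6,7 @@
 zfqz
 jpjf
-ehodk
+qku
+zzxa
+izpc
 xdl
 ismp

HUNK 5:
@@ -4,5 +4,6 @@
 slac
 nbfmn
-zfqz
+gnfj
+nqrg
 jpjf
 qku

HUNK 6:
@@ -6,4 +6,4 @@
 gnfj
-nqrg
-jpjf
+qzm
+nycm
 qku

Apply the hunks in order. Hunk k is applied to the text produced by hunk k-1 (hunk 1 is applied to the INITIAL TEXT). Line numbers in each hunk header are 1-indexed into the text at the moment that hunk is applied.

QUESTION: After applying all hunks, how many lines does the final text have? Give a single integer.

Hunk 1: at line 6 remove [lvhfc,gcfns,fga] add [yyxih,myg] -> 11 lines: mvjic khz rvbuj slac nbfmn qiuld aufdb yyxih myg xdl ismp
Hunk 2: at line 6 remove [aufdb,yyxih,myg] add [hojni,zwrzy] -> 10 lines: mvjic khz rvbuj slac nbfmn qiuld hojni zwrzy xdl ismp
Hunk 3: at line 5 remove [qiuld,hojni,zwrzy] add [zfqz,jpjf,ehodk] -> 10 lines: mvjic khz rvbuj slac nbfmn zfqz jpjf ehodk xdl ismp
Hunk 4: at line 6 remove [ehodk] add [qku,zzxa,izpc] -> 12 lines: mvjic khz rvbuj slac nbfmn zfqz jpjf qku zzxa izpc xdl ismp
Hunk 5: at line 4 remove [zfqz] add [gnfj,nqrg] -> 13 lines: mvjic khz rvbuj slac nbfmn gnfj nqrg jpjf qku zzxa izpc xdl ismp
Hunk 6: at line 6 remove [nqrg,jpjf] add [qzm,nycm] -> 13 lines: mvjic khz rvbuj slac nbfmn gnfj qzm nycm qku zzxa izpc xdl ismp
Final line count: 13

Answer: 13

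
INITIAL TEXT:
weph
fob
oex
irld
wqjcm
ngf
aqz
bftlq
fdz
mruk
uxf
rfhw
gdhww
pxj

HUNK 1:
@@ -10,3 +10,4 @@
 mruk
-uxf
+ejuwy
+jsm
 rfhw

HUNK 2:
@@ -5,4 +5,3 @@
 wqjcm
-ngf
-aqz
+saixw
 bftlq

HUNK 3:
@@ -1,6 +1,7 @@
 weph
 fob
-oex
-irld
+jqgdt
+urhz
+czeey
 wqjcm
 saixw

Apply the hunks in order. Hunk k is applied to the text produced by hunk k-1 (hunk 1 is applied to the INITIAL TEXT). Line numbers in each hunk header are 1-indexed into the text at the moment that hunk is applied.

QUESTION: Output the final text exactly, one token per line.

Answer: weph
fob
jqgdt
urhz
czeey
wqjcm
saixw
bftlq
fdz
mruk
ejuwy
jsm
rfhw
gdhww
pxj

Derivation:
Hunk 1: at line 10 remove [uxf] add [ejuwy,jsm] -> 15 lines: weph fob oex irld wqjcm ngf aqz bftlq fdz mruk ejuwy jsm rfhw gdhww pxj
Hunk 2: at line 5 remove [ngf,aqz] add [saixw] -> 14 lines: weph fob oex irld wqjcm saixw bftlq fdz mruk ejuwy jsm rfhw gdhww pxj
Hunk 3: at line 1 remove [oex,irld] add [jqgdt,urhz,czeey] -> 15 lines: weph fob jqgdt urhz czeey wqjcm saixw bftlq fdz mruk ejuwy jsm rfhw gdhww pxj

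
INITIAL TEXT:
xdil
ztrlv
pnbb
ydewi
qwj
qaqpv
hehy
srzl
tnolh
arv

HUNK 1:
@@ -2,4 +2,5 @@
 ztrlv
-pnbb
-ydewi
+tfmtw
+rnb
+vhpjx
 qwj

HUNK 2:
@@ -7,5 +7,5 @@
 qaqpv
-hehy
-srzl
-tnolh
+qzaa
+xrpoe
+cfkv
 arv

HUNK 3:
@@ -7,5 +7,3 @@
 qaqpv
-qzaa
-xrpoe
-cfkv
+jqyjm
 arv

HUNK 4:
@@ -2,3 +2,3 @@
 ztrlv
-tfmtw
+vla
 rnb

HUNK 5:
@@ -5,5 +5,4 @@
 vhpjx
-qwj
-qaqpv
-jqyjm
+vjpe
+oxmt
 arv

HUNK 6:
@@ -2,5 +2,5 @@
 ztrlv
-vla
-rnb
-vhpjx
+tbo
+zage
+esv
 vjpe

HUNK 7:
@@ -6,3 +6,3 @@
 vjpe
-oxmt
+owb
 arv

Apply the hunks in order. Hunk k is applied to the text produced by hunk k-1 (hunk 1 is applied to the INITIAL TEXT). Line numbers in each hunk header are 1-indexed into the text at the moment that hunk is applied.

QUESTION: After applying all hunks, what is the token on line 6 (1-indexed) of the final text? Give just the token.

Answer: vjpe

Derivation:
Hunk 1: at line 2 remove [pnbb,ydewi] add [tfmtw,rnb,vhpjx] -> 11 lines: xdil ztrlv tfmtw rnb vhpjx qwj qaqpv hehy srzl tnolh arv
Hunk 2: at line 7 remove [hehy,srzl,tnolh] add [qzaa,xrpoe,cfkv] -> 11 lines: xdil ztrlv tfmtw rnb vhpjx qwj qaqpv qzaa xrpoe cfkv arv
Hunk 3: at line 7 remove [qzaa,xrpoe,cfkv] add [jqyjm] -> 9 lines: xdil ztrlv tfmtw rnb vhpjx qwj qaqpv jqyjm arv
Hunk 4: at line 2 remove [tfmtw] add [vla] -> 9 lines: xdil ztrlv vla rnb vhpjx qwj qaqpv jqyjm arv
Hunk 5: at line 5 remove [qwj,qaqpv,jqyjm] add [vjpe,oxmt] -> 8 lines: xdil ztrlv vla rnb vhpjx vjpe oxmt arv
Hunk 6: at line 2 remove [vla,rnb,vhpjx] add [tbo,zage,esv] -> 8 lines: xdil ztrlv tbo zage esv vjpe oxmt arv
Hunk 7: at line 6 remove [oxmt] add [owb] -> 8 lines: xdil ztrlv tbo zage esv vjpe owb arv
Final line 6: vjpe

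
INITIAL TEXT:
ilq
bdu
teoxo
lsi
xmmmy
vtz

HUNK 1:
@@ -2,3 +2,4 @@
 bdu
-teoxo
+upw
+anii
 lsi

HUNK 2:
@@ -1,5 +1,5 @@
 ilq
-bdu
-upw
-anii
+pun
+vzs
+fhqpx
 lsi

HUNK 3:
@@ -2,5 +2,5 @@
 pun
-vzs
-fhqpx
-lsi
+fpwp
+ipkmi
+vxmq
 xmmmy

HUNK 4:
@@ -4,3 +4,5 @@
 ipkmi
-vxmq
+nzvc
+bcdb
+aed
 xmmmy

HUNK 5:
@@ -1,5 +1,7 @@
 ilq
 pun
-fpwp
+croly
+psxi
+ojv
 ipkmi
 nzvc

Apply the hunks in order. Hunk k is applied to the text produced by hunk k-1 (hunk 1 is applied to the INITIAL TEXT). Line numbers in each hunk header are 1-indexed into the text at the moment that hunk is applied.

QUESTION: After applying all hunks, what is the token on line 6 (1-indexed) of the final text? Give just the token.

Answer: ipkmi

Derivation:
Hunk 1: at line 2 remove [teoxo] add [upw,anii] -> 7 lines: ilq bdu upw anii lsi xmmmy vtz
Hunk 2: at line 1 remove [bdu,upw,anii] add [pun,vzs,fhqpx] -> 7 lines: ilq pun vzs fhqpx lsi xmmmy vtz
Hunk 3: at line 2 remove [vzs,fhqpx,lsi] add [fpwp,ipkmi,vxmq] -> 7 lines: ilq pun fpwp ipkmi vxmq xmmmy vtz
Hunk 4: at line 4 remove [vxmq] add [nzvc,bcdb,aed] -> 9 lines: ilq pun fpwp ipkmi nzvc bcdb aed xmmmy vtz
Hunk 5: at line 1 remove [fpwp] add [croly,psxi,ojv] -> 11 lines: ilq pun croly psxi ojv ipkmi nzvc bcdb aed xmmmy vtz
Final line 6: ipkmi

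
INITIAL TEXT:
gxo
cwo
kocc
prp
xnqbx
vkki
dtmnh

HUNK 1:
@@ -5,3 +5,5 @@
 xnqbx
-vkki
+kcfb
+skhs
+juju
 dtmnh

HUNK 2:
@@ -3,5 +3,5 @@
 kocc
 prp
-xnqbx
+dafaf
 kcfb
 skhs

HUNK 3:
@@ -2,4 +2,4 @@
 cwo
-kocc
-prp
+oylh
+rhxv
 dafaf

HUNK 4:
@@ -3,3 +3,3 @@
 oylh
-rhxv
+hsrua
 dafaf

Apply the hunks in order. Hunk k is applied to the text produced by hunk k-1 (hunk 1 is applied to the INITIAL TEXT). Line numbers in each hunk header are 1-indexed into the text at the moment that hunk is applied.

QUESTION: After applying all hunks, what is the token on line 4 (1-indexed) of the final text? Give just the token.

Hunk 1: at line 5 remove [vkki] add [kcfb,skhs,juju] -> 9 lines: gxo cwo kocc prp xnqbx kcfb skhs juju dtmnh
Hunk 2: at line 3 remove [xnqbx] add [dafaf] -> 9 lines: gxo cwo kocc prp dafaf kcfb skhs juju dtmnh
Hunk 3: at line 2 remove [kocc,prp] add [oylh,rhxv] -> 9 lines: gxo cwo oylh rhxv dafaf kcfb skhs juju dtmnh
Hunk 4: at line 3 remove [rhxv] add [hsrua] -> 9 lines: gxo cwo oylh hsrua dafaf kcfb skhs juju dtmnh
Final line 4: hsrua

Answer: hsrua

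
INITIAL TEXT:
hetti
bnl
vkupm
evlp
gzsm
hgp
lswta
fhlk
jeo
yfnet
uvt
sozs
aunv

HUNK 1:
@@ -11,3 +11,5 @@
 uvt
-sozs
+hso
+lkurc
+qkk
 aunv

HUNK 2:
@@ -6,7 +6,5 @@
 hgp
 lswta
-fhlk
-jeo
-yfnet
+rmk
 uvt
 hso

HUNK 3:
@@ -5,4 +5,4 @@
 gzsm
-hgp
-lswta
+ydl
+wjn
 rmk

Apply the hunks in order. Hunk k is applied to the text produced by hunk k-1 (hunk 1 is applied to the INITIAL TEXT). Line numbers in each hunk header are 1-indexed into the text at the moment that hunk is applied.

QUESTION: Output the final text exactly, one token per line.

Hunk 1: at line 11 remove [sozs] add [hso,lkurc,qkk] -> 15 lines: hetti bnl vkupm evlp gzsm hgp lswta fhlk jeo yfnet uvt hso lkurc qkk aunv
Hunk 2: at line 6 remove [fhlk,jeo,yfnet] add [rmk] -> 13 lines: hetti bnl vkupm evlp gzsm hgp lswta rmk uvt hso lkurc qkk aunv
Hunk 3: at line 5 remove [hgp,lswta] add [ydl,wjn] -> 13 lines: hetti bnl vkupm evlp gzsm ydl wjn rmk uvt hso lkurc qkk aunv

Answer: hetti
bnl
vkupm
evlp
gzsm
ydl
wjn
rmk
uvt
hso
lkurc
qkk
aunv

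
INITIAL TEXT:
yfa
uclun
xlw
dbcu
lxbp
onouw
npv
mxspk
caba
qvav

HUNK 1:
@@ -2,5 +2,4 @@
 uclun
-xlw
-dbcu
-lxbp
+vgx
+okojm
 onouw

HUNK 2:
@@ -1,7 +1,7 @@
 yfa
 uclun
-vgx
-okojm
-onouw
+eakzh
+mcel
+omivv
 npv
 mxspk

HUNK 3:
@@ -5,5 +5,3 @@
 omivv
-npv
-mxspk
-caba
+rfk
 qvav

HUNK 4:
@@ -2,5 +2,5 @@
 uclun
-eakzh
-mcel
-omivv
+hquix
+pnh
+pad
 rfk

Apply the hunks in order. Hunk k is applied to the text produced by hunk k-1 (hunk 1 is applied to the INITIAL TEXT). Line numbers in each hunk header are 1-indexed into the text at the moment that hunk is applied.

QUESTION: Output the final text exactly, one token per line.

Hunk 1: at line 2 remove [xlw,dbcu,lxbp] add [vgx,okojm] -> 9 lines: yfa uclun vgx okojm onouw npv mxspk caba qvav
Hunk 2: at line 1 remove [vgx,okojm,onouw] add [eakzh,mcel,omivv] -> 9 lines: yfa uclun eakzh mcel omivv npv mxspk caba qvav
Hunk 3: at line 5 remove [npv,mxspk,caba] add [rfk] -> 7 lines: yfa uclun eakzh mcel omivv rfk qvav
Hunk 4: at line 2 remove [eakzh,mcel,omivv] add [hquix,pnh,pad] -> 7 lines: yfa uclun hquix pnh pad rfk qvav

Answer: yfa
uclun
hquix
pnh
pad
rfk
qvav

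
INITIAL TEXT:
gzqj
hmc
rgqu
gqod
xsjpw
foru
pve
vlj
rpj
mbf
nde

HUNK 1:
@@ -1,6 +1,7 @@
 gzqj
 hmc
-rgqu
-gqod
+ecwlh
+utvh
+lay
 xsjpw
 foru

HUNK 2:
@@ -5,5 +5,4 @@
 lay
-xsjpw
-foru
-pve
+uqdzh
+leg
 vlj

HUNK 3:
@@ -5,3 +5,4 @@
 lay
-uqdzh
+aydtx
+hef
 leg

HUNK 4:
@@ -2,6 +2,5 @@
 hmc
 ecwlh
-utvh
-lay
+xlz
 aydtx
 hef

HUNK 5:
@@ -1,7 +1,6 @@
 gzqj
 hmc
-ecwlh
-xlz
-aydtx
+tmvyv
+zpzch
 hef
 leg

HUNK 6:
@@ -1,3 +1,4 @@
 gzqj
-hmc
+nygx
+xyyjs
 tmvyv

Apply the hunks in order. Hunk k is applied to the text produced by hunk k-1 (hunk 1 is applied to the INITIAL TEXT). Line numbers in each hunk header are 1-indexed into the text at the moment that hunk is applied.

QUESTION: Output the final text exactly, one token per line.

Answer: gzqj
nygx
xyyjs
tmvyv
zpzch
hef
leg
vlj
rpj
mbf
nde

Derivation:
Hunk 1: at line 1 remove [rgqu,gqod] add [ecwlh,utvh,lay] -> 12 lines: gzqj hmc ecwlh utvh lay xsjpw foru pve vlj rpj mbf nde
Hunk 2: at line 5 remove [xsjpw,foru,pve] add [uqdzh,leg] -> 11 lines: gzqj hmc ecwlh utvh lay uqdzh leg vlj rpj mbf nde
Hunk 3: at line 5 remove [uqdzh] add [aydtx,hef] -> 12 lines: gzqj hmc ecwlh utvh lay aydtx hef leg vlj rpj mbf nde
Hunk 4: at line 2 remove [utvh,lay] add [xlz] -> 11 lines: gzqj hmc ecwlh xlz aydtx hef leg vlj rpj mbf nde
Hunk 5: at line 1 remove [ecwlh,xlz,aydtx] add [tmvyv,zpzch] -> 10 lines: gzqj hmc tmvyv zpzch hef leg vlj rpj mbf nde
Hunk 6: at line 1 remove [hmc] add [nygx,xyyjs] -> 11 lines: gzqj nygx xyyjs tmvyv zpzch hef leg vlj rpj mbf nde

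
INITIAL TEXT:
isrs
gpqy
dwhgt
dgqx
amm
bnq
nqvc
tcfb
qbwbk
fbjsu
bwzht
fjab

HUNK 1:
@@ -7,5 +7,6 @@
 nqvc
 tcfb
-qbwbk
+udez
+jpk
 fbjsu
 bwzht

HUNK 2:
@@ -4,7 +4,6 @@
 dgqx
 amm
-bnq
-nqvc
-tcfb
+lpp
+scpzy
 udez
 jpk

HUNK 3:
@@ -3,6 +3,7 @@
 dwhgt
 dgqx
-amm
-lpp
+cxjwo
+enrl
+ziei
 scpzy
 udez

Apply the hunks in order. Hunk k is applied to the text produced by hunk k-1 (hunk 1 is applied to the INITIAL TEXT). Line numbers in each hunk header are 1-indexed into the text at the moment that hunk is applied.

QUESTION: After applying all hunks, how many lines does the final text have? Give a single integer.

Answer: 13

Derivation:
Hunk 1: at line 7 remove [qbwbk] add [udez,jpk] -> 13 lines: isrs gpqy dwhgt dgqx amm bnq nqvc tcfb udez jpk fbjsu bwzht fjab
Hunk 2: at line 4 remove [bnq,nqvc,tcfb] add [lpp,scpzy] -> 12 lines: isrs gpqy dwhgt dgqx amm lpp scpzy udez jpk fbjsu bwzht fjab
Hunk 3: at line 3 remove [amm,lpp] add [cxjwo,enrl,ziei] -> 13 lines: isrs gpqy dwhgt dgqx cxjwo enrl ziei scpzy udez jpk fbjsu bwzht fjab
Final line count: 13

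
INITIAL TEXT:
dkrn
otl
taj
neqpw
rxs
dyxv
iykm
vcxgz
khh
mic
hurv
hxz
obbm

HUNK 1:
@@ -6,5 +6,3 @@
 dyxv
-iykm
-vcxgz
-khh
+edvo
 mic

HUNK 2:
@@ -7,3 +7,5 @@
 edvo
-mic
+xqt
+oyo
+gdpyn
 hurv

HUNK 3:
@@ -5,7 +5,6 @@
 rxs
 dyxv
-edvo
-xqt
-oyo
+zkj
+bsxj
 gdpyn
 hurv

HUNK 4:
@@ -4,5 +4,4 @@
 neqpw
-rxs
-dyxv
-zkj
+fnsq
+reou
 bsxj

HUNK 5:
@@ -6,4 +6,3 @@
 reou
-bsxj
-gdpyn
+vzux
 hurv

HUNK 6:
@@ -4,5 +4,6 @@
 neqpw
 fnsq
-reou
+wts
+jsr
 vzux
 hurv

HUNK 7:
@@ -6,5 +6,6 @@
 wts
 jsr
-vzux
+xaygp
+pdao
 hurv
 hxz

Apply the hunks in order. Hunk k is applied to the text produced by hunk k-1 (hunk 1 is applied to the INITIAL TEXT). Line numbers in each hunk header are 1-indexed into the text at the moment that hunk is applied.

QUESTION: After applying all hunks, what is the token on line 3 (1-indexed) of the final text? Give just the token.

Answer: taj

Derivation:
Hunk 1: at line 6 remove [iykm,vcxgz,khh] add [edvo] -> 11 lines: dkrn otl taj neqpw rxs dyxv edvo mic hurv hxz obbm
Hunk 2: at line 7 remove [mic] add [xqt,oyo,gdpyn] -> 13 lines: dkrn otl taj neqpw rxs dyxv edvo xqt oyo gdpyn hurv hxz obbm
Hunk 3: at line 5 remove [edvo,xqt,oyo] add [zkj,bsxj] -> 12 lines: dkrn otl taj neqpw rxs dyxv zkj bsxj gdpyn hurv hxz obbm
Hunk 4: at line 4 remove [rxs,dyxv,zkj] add [fnsq,reou] -> 11 lines: dkrn otl taj neqpw fnsq reou bsxj gdpyn hurv hxz obbm
Hunk 5: at line 6 remove [bsxj,gdpyn] add [vzux] -> 10 lines: dkrn otl taj neqpw fnsq reou vzux hurv hxz obbm
Hunk 6: at line 4 remove [reou] add [wts,jsr] -> 11 lines: dkrn otl taj neqpw fnsq wts jsr vzux hurv hxz obbm
Hunk 7: at line 6 remove [vzux] add [xaygp,pdao] -> 12 lines: dkrn otl taj neqpw fnsq wts jsr xaygp pdao hurv hxz obbm
Final line 3: taj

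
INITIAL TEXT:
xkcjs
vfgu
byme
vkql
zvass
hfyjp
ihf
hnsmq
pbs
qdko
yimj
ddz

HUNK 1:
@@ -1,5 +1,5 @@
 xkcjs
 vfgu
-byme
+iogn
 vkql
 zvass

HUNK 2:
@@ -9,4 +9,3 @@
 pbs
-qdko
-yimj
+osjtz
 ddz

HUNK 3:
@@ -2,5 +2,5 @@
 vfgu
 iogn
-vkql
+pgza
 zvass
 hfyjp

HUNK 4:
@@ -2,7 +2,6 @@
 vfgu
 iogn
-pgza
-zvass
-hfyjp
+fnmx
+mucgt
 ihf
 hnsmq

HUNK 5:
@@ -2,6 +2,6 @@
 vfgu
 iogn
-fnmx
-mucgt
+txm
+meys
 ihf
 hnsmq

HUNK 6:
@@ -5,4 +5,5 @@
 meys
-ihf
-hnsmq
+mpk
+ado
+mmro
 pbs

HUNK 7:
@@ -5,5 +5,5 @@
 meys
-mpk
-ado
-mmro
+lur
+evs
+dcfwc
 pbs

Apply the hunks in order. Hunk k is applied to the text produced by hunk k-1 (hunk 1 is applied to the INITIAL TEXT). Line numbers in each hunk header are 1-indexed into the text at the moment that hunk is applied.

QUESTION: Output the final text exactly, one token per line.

Hunk 1: at line 1 remove [byme] add [iogn] -> 12 lines: xkcjs vfgu iogn vkql zvass hfyjp ihf hnsmq pbs qdko yimj ddz
Hunk 2: at line 9 remove [qdko,yimj] add [osjtz] -> 11 lines: xkcjs vfgu iogn vkql zvass hfyjp ihf hnsmq pbs osjtz ddz
Hunk 3: at line 2 remove [vkql] add [pgza] -> 11 lines: xkcjs vfgu iogn pgza zvass hfyjp ihf hnsmq pbs osjtz ddz
Hunk 4: at line 2 remove [pgza,zvass,hfyjp] add [fnmx,mucgt] -> 10 lines: xkcjs vfgu iogn fnmx mucgt ihf hnsmq pbs osjtz ddz
Hunk 5: at line 2 remove [fnmx,mucgt] add [txm,meys] -> 10 lines: xkcjs vfgu iogn txm meys ihf hnsmq pbs osjtz ddz
Hunk 6: at line 5 remove [ihf,hnsmq] add [mpk,ado,mmro] -> 11 lines: xkcjs vfgu iogn txm meys mpk ado mmro pbs osjtz ddz
Hunk 7: at line 5 remove [mpk,ado,mmro] add [lur,evs,dcfwc] -> 11 lines: xkcjs vfgu iogn txm meys lur evs dcfwc pbs osjtz ddz

Answer: xkcjs
vfgu
iogn
txm
meys
lur
evs
dcfwc
pbs
osjtz
ddz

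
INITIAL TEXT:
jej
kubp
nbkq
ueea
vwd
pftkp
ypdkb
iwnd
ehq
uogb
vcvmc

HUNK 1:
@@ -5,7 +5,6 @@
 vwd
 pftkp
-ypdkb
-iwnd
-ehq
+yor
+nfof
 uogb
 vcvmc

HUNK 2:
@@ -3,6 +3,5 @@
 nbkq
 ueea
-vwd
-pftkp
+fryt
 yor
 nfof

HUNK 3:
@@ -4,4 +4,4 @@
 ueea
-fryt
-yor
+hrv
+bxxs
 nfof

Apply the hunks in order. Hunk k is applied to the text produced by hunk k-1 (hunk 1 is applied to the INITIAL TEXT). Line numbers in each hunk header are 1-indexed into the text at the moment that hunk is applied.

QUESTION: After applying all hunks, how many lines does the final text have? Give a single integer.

Answer: 9

Derivation:
Hunk 1: at line 5 remove [ypdkb,iwnd,ehq] add [yor,nfof] -> 10 lines: jej kubp nbkq ueea vwd pftkp yor nfof uogb vcvmc
Hunk 2: at line 3 remove [vwd,pftkp] add [fryt] -> 9 lines: jej kubp nbkq ueea fryt yor nfof uogb vcvmc
Hunk 3: at line 4 remove [fryt,yor] add [hrv,bxxs] -> 9 lines: jej kubp nbkq ueea hrv bxxs nfof uogb vcvmc
Final line count: 9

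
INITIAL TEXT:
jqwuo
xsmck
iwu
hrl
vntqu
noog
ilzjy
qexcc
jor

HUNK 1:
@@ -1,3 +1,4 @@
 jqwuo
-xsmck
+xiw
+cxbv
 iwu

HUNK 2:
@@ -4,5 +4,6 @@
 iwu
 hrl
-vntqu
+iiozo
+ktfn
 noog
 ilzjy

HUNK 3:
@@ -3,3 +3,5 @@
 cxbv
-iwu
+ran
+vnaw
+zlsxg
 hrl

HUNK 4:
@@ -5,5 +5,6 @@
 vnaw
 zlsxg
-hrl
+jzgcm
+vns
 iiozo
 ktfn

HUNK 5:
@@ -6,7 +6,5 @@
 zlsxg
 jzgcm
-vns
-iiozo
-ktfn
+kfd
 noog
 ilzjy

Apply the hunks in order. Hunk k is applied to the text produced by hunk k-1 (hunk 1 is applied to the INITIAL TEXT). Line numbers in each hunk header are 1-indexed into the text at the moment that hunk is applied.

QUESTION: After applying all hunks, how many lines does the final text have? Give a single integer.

Hunk 1: at line 1 remove [xsmck] add [xiw,cxbv] -> 10 lines: jqwuo xiw cxbv iwu hrl vntqu noog ilzjy qexcc jor
Hunk 2: at line 4 remove [vntqu] add [iiozo,ktfn] -> 11 lines: jqwuo xiw cxbv iwu hrl iiozo ktfn noog ilzjy qexcc jor
Hunk 3: at line 3 remove [iwu] add [ran,vnaw,zlsxg] -> 13 lines: jqwuo xiw cxbv ran vnaw zlsxg hrl iiozo ktfn noog ilzjy qexcc jor
Hunk 4: at line 5 remove [hrl] add [jzgcm,vns] -> 14 lines: jqwuo xiw cxbv ran vnaw zlsxg jzgcm vns iiozo ktfn noog ilzjy qexcc jor
Hunk 5: at line 6 remove [vns,iiozo,ktfn] add [kfd] -> 12 lines: jqwuo xiw cxbv ran vnaw zlsxg jzgcm kfd noog ilzjy qexcc jor
Final line count: 12

Answer: 12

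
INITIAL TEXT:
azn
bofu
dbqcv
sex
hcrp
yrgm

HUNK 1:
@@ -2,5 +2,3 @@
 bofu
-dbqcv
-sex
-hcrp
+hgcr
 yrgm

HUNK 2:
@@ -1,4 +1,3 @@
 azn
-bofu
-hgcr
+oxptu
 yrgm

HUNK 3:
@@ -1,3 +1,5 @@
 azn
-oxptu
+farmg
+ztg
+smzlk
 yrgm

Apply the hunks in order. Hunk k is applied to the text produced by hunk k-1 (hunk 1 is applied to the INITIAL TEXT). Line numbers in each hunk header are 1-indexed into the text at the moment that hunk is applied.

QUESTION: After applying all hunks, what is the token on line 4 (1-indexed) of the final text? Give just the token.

Hunk 1: at line 2 remove [dbqcv,sex,hcrp] add [hgcr] -> 4 lines: azn bofu hgcr yrgm
Hunk 2: at line 1 remove [bofu,hgcr] add [oxptu] -> 3 lines: azn oxptu yrgm
Hunk 3: at line 1 remove [oxptu] add [farmg,ztg,smzlk] -> 5 lines: azn farmg ztg smzlk yrgm
Final line 4: smzlk

Answer: smzlk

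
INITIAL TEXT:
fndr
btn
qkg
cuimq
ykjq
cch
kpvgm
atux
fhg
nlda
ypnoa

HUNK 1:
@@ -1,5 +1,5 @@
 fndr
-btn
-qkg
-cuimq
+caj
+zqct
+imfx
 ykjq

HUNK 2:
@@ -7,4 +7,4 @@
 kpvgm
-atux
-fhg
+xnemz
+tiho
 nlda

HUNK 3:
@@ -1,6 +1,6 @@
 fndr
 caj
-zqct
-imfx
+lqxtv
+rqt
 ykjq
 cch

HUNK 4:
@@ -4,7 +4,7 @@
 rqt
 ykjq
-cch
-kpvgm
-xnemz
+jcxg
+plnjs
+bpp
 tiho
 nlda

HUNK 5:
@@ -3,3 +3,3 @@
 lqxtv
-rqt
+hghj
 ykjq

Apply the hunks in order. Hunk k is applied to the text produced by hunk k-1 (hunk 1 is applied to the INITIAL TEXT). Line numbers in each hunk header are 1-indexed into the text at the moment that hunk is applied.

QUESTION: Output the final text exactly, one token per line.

Hunk 1: at line 1 remove [btn,qkg,cuimq] add [caj,zqct,imfx] -> 11 lines: fndr caj zqct imfx ykjq cch kpvgm atux fhg nlda ypnoa
Hunk 2: at line 7 remove [atux,fhg] add [xnemz,tiho] -> 11 lines: fndr caj zqct imfx ykjq cch kpvgm xnemz tiho nlda ypnoa
Hunk 3: at line 1 remove [zqct,imfx] add [lqxtv,rqt] -> 11 lines: fndr caj lqxtv rqt ykjq cch kpvgm xnemz tiho nlda ypnoa
Hunk 4: at line 4 remove [cch,kpvgm,xnemz] add [jcxg,plnjs,bpp] -> 11 lines: fndr caj lqxtv rqt ykjq jcxg plnjs bpp tiho nlda ypnoa
Hunk 5: at line 3 remove [rqt] add [hghj] -> 11 lines: fndr caj lqxtv hghj ykjq jcxg plnjs bpp tiho nlda ypnoa

Answer: fndr
caj
lqxtv
hghj
ykjq
jcxg
plnjs
bpp
tiho
nlda
ypnoa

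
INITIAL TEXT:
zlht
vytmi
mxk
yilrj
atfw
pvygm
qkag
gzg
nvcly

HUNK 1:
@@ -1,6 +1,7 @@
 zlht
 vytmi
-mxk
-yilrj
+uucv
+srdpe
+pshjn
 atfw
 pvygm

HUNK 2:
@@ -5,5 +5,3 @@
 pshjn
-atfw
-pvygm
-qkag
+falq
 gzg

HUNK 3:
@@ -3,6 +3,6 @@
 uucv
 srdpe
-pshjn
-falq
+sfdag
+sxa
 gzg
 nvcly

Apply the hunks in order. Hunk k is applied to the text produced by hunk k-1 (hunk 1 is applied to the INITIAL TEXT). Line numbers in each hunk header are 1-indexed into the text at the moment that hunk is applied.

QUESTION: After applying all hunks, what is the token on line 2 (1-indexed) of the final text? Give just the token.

Answer: vytmi

Derivation:
Hunk 1: at line 1 remove [mxk,yilrj] add [uucv,srdpe,pshjn] -> 10 lines: zlht vytmi uucv srdpe pshjn atfw pvygm qkag gzg nvcly
Hunk 2: at line 5 remove [atfw,pvygm,qkag] add [falq] -> 8 lines: zlht vytmi uucv srdpe pshjn falq gzg nvcly
Hunk 3: at line 3 remove [pshjn,falq] add [sfdag,sxa] -> 8 lines: zlht vytmi uucv srdpe sfdag sxa gzg nvcly
Final line 2: vytmi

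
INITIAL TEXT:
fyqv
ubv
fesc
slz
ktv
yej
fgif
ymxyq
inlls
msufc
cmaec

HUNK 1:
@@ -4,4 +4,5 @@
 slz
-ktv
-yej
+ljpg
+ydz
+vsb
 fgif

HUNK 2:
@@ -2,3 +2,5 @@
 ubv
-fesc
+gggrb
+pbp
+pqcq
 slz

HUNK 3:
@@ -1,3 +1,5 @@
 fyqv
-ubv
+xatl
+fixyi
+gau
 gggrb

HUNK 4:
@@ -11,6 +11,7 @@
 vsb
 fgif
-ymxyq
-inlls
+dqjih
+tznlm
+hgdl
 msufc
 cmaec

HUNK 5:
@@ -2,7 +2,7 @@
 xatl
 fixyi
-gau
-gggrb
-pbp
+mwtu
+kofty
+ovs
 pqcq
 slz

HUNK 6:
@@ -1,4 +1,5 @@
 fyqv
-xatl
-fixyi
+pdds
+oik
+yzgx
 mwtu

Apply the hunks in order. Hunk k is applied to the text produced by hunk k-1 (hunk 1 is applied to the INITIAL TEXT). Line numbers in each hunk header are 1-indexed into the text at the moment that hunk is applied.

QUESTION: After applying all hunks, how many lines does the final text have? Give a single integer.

Answer: 18

Derivation:
Hunk 1: at line 4 remove [ktv,yej] add [ljpg,ydz,vsb] -> 12 lines: fyqv ubv fesc slz ljpg ydz vsb fgif ymxyq inlls msufc cmaec
Hunk 2: at line 2 remove [fesc] add [gggrb,pbp,pqcq] -> 14 lines: fyqv ubv gggrb pbp pqcq slz ljpg ydz vsb fgif ymxyq inlls msufc cmaec
Hunk 3: at line 1 remove [ubv] add [xatl,fixyi,gau] -> 16 lines: fyqv xatl fixyi gau gggrb pbp pqcq slz ljpg ydz vsb fgif ymxyq inlls msufc cmaec
Hunk 4: at line 11 remove [ymxyq,inlls] add [dqjih,tznlm,hgdl] -> 17 lines: fyqv xatl fixyi gau gggrb pbp pqcq slz ljpg ydz vsb fgif dqjih tznlm hgdl msufc cmaec
Hunk 5: at line 2 remove [gau,gggrb,pbp] add [mwtu,kofty,ovs] -> 17 lines: fyqv xatl fixyi mwtu kofty ovs pqcq slz ljpg ydz vsb fgif dqjih tznlm hgdl msufc cmaec
Hunk 6: at line 1 remove [xatl,fixyi] add [pdds,oik,yzgx] -> 18 lines: fyqv pdds oik yzgx mwtu kofty ovs pqcq slz ljpg ydz vsb fgif dqjih tznlm hgdl msufc cmaec
Final line count: 18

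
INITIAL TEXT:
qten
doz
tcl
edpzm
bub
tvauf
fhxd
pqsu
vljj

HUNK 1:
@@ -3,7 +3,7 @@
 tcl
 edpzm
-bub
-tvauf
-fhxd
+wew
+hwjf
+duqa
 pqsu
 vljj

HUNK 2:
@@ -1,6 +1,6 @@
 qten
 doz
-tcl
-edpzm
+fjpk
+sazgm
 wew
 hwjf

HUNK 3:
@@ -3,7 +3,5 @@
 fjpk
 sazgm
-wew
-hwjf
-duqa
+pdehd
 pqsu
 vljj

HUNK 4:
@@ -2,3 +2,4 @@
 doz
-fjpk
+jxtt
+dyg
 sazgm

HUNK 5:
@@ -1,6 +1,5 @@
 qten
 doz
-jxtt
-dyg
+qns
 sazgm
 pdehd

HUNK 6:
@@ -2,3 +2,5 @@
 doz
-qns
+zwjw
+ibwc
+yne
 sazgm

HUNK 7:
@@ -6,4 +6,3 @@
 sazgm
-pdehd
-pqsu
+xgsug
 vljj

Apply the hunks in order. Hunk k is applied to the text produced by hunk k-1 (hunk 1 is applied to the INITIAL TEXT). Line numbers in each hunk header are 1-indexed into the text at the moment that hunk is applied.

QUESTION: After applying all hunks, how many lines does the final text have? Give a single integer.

Answer: 8

Derivation:
Hunk 1: at line 3 remove [bub,tvauf,fhxd] add [wew,hwjf,duqa] -> 9 lines: qten doz tcl edpzm wew hwjf duqa pqsu vljj
Hunk 2: at line 1 remove [tcl,edpzm] add [fjpk,sazgm] -> 9 lines: qten doz fjpk sazgm wew hwjf duqa pqsu vljj
Hunk 3: at line 3 remove [wew,hwjf,duqa] add [pdehd] -> 7 lines: qten doz fjpk sazgm pdehd pqsu vljj
Hunk 4: at line 2 remove [fjpk] add [jxtt,dyg] -> 8 lines: qten doz jxtt dyg sazgm pdehd pqsu vljj
Hunk 5: at line 1 remove [jxtt,dyg] add [qns] -> 7 lines: qten doz qns sazgm pdehd pqsu vljj
Hunk 6: at line 2 remove [qns] add [zwjw,ibwc,yne] -> 9 lines: qten doz zwjw ibwc yne sazgm pdehd pqsu vljj
Hunk 7: at line 6 remove [pdehd,pqsu] add [xgsug] -> 8 lines: qten doz zwjw ibwc yne sazgm xgsug vljj
Final line count: 8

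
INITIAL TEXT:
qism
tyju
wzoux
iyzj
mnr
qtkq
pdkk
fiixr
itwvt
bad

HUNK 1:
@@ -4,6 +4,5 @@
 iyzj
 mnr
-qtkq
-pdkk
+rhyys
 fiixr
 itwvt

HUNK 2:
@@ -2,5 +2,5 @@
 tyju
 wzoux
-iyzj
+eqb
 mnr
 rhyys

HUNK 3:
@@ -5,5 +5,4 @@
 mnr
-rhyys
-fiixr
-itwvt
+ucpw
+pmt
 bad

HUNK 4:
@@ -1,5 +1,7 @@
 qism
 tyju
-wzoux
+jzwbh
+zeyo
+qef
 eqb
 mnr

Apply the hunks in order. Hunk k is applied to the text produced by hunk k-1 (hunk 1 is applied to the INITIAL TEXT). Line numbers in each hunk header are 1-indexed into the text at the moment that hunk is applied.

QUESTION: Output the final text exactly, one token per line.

Answer: qism
tyju
jzwbh
zeyo
qef
eqb
mnr
ucpw
pmt
bad

Derivation:
Hunk 1: at line 4 remove [qtkq,pdkk] add [rhyys] -> 9 lines: qism tyju wzoux iyzj mnr rhyys fiixr itwvt bad
Hunk 2: at line 2 remove [iyzj] add [eqb] -> 9 lines: qism tyju wzoux eqb mnr rhyys fiixr itwvt bad
Hunk 3: at line 5 remove [rhyys,fiixr,itwvt] add [ucpw,pmt] -> 8 lines: qism tyju wzoux eqb mnr ucpw pmt bad
Hunk 4: at line 1 remove [wzoux] add [jzwbh,zeyo,qef] -> 10 lines: qism tyju jzwbh zeyo qef eqb mnr ucpw pmt bad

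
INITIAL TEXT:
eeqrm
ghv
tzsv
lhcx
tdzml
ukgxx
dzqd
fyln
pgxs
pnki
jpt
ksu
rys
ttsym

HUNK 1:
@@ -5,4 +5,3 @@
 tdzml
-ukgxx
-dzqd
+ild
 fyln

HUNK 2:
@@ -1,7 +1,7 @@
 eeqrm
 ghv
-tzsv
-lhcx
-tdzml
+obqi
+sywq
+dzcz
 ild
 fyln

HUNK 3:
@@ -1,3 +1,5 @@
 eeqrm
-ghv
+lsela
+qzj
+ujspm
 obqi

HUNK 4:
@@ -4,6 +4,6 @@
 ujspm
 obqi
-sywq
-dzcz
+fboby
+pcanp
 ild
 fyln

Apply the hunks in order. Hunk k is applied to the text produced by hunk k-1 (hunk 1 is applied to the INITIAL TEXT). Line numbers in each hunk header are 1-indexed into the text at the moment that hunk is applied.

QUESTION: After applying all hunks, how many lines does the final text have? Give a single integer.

Answer: 15

Derivation:
Hunk 1: at line 5 remove [ukgxx,dzqd] add [ild] -> 13 lines: eeqrm ghv tzsv lhcx tdzml ild fyln pgxs pnki jpt ksu rys ttsym
Hunk 2: at line 1 remove [tzsv,lhcx,tdzml] add [obqi,sywq,dzcz] -> 13 lines: eeqrm ghv obqi sywq dzcz ild fyln pgxs pnki jpt ksu rys ttsym
Hunk 3: at line 1 remove [ghv] add [lsela,qzj,ujspm] -> 15 lines: eeqrm lsela qzj ujspm obqi sywq dzcz ild fyln pgxs pnki jpt ksu rys ttsym
Hunk 4: at line 4 remove [sywq,dzcz] add [fboby,pcanp] -> 15 lines: eeqrm lsela qzj ujspm obqi fboby pcanp ild fyln pgxs pnki jpt ksu rys ttsym
Final line count: 15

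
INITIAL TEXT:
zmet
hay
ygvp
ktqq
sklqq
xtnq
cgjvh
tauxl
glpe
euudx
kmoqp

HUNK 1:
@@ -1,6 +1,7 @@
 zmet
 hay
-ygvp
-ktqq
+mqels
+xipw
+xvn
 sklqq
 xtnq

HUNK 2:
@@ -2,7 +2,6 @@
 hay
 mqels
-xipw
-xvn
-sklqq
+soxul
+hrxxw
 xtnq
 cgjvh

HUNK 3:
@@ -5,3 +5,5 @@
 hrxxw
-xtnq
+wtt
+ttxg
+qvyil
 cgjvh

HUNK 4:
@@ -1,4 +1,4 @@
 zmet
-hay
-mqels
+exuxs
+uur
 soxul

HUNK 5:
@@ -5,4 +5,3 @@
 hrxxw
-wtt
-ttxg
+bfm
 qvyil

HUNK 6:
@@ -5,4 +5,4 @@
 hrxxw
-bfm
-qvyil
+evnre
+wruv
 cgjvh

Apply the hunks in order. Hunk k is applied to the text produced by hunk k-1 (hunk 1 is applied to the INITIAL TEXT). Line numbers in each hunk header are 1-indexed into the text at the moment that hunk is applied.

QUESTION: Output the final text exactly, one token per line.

Answer: zmet
exuxs
uur
soxul
hrxxw
evnre
wruv
cgjvh
tauxl
glpe
euudx
kmoqp

Derivation:
Hunk 1: at line 1 remove [ygvp,ktqq] add [mqels,xipw,xvn] -> 12 lines: zmet hay mqels xipw xvn sklqq xtnq cgjvh tauxl glpe euudx kmoqp
Hunk 2: at line 2 remove [xipw,xvn,sklqq] add [soxul,hrxxw] -> 11 lines: zmet hay mqels soxul hrxxw xtnq cgjvh tauxl glpe euudx kmoqp
Hunk 3: at line 5 remove [xtnq] add [wtt,ttxg,qvyil] -> 13 lines: zmet hay mqels soxul hrxxw wtt ttxg qvyil cgjvh tauxl glpe euudx kmoqp
Hunk 4: at line 1 remove [hay,mqels] add [exuxs,uur] -> 13 lines: zmet exuxs uur soxul hrxxw wtt ttxg qvyil cgjvh tauxl glpe euudx kmoqp
Hunk 5: at line 5 remove [wtt,ttxg] add [bfm] -> 12 lines: zmet exuxs uur soxul hrxxw bfm qvyil cgjvh tauxl glpe euudx kmoqp
Hunk 6: at line 5 remove [bfm,qvyil] add [evnre,wruv] -> 12 lines: zmet exuxs uur soxul hrxxw evnre wruv cgjvh tauxl glpe euudx kmoqp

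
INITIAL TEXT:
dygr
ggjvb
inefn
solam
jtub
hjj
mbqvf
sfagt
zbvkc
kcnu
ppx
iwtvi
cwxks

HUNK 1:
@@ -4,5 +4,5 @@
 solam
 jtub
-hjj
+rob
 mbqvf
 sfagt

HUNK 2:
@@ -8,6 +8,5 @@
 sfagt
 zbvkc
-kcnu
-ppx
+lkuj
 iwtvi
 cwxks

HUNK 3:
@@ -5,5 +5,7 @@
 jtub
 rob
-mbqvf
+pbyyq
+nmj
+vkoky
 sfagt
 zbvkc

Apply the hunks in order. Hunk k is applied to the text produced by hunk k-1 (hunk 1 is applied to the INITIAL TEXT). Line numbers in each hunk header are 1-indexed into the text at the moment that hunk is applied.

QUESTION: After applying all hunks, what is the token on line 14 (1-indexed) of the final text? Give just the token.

Answer: cwxks

Derivation:
Hunk 1: at line 4 remove [hjj] add [rob] -> 13 lines: dygr ggjvb inefn solam jtub rob mbqvf sfagt zbvkc kcnu ppx iwtvi cwxks
Hunk 2: at line 8 remove [kcnu,ppx] add [lkuj] -> 12 lines: dygr ggjvb inefn solam jtub rob mbqvf sfagt zbvkc lkuj iwtvi cwxks
Hunk 3: at line 5 remove [mbqvf] add [pbyyq,nmj,vkoky] -> 14 lines: dygr ggjvb inefn solam jtub rob pbyyq nmj vkoky sfagt zbvkc lkuj iwtvi cwxks
Final line 14: cwxks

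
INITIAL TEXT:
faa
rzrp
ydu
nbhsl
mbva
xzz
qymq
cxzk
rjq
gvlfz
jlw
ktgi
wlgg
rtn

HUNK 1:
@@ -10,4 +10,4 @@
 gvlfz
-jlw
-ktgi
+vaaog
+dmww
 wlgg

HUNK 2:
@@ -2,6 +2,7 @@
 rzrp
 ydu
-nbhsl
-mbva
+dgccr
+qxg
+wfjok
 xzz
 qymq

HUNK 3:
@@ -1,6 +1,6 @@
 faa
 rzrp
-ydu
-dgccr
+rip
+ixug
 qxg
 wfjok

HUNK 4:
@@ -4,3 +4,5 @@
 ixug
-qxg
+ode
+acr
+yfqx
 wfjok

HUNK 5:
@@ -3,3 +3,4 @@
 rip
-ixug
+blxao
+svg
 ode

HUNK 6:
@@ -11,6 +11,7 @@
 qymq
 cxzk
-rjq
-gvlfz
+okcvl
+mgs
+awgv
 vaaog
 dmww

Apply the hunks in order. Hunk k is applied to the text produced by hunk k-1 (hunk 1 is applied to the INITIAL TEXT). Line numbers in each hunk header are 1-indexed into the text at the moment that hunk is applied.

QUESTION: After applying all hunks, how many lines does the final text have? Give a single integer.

Hunk 1: at line 10 remove [jlw,ktgi] add [vaaog,dmww] -> 14 lines: faa rzrp ydu nbhsl mbva xzz qymq cxzk rjq gvlfz vaaog dmww wlgg rtn
Hunk 2: at line 2 remove [nbhsl,mbva] add [dgccr,qxg,wfjok] -> 15 lines: faa rzrp ydu dgccr qxg wfjok xzz qymq cxzk rjq gvlfz vaaog dmww wlgg rtn
Hunk 3: at line 1 remove [ydu,dgccr] add [rip,ixug] -> 15 lines: faa rzrp rip ixug qxg wfjok xzz qymq cxzk rjq gvlfz vaaog dmww wlgg rtn
Hunk 4: at line 4 remove [qxg] add [ode,acr,yfqx] -> 17 lines: faa rzrp rip ixug ode acr yfqx wfjok xzz qymq cxzk rjq gvlfz vaaog dmww wlgg rtn
Hunk 5: at line 3 remove [ixug] add [blxao,svg] -> 18 lines: faa rzrp rip blxao svg ode acr yfqx wfjok xzz qymq cxzk rjq gvlfz vaaog dmww wlgg rtn
Hunk 6: at line 11 remove [rjq,gvlfz] add [okcvl,mgs,awgv] -> 19 lines: faa rzrp rip blxao svg ode acr yfqx wfjok xzz qymq cxzk okcvl mgs awgv vaaog dmww wlgg rtn
Final line count: 19

Answer: 19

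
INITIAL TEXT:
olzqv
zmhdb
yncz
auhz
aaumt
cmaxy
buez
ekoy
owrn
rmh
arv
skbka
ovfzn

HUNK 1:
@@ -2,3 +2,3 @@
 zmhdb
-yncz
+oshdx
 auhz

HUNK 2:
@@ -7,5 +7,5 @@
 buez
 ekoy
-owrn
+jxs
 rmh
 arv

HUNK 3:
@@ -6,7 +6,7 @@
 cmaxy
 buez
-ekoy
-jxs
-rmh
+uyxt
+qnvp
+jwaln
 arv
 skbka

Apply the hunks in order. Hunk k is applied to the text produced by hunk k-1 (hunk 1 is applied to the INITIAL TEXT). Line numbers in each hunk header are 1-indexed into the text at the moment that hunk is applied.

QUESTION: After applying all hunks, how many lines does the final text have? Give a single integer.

Hunk 1: at line 2 remove [yncz] add [oshdx] -> 13 lines: olzqv zmhdb oshdx auhz aaumt cmaxy buez ekoy owrn rmh arv skbka ovfzn
Hunk 2: at line 7 remove [owrn] add [jxs] -> 13 lines: olzqv zmhdb oshdx auhz aaumt cmaxy buez ekoy jxs rmh arv skbka ovfzn
Hunk 3: at line 6 remove [ekoy,jxs,rmh] add [uyxt,qnvp,jwaln] -> 13 lines: olzqv zmhdb oshdx auhz aaumt cmaxy buez uyxt qnvp jwaln arv skbka ovfzn
Final line count: 13

Answer: 13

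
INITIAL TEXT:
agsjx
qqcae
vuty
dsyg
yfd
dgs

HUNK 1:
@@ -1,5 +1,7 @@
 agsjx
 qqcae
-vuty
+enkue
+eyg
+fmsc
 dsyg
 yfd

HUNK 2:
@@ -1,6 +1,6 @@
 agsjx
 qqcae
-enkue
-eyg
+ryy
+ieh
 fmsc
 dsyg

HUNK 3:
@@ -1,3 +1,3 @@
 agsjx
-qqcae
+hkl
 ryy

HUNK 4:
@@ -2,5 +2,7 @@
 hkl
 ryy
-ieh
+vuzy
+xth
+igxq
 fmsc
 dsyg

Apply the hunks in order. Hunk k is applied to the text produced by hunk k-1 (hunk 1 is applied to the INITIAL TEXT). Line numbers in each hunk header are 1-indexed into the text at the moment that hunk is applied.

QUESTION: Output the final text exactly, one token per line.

Hunk 1: at line 1 remove [vuty] add [enkue,eyg,fmsc] -> 8 lines: agsjx qqcae enkue eyg fmsc dsyg yfd dgs
Hunk 2: at line 1 remove [enkue,eyg] add [ryy,ieh] -> 8 lines: agsjx qqcae ryy ieh fmsc dsyg yfd dgs
Hunk 3: at line 1 remove [qqcae] add [hkl] -> 8 lines: agsjx hkl ryy ieh fmsc dsyg yfd dgs
Hunk 4: at line 2 remove [ieh] add [vuzy,xth,igxq] -> 10 lines: agsjx hkl ryy vuzy xth igxq fmsc dsyg yfd dgs

Answer: agsjx
hkl
ryy
vuzy
xth
igxq
fmsc
dsyg
yfd
dgs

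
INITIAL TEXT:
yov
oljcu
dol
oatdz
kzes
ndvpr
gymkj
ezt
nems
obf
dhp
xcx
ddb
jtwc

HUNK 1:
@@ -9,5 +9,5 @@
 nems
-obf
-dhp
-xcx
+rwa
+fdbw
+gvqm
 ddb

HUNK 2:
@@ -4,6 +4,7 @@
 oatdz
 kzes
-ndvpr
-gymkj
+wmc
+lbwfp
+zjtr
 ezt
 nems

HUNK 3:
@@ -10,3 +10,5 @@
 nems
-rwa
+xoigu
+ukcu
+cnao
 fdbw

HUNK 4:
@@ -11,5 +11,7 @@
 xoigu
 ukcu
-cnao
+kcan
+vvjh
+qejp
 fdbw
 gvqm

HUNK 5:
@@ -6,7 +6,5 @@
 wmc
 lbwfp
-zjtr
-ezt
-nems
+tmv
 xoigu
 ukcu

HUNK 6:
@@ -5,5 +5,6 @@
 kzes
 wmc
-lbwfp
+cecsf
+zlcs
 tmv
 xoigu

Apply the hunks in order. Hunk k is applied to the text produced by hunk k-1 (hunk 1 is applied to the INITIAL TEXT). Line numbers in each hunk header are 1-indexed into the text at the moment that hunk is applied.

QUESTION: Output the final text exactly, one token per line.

Hunk 1: at line 9 remove [obf,dhp,xcx] add [rwa,fdbw,gvqm] -> 14 lines: yov oljcu dol oatdz kzes ndvpr gymkj ezt nems rwa fdbw gvqm ddb jtwc
Hunk 2: at line 4 remove [ndvpr,gymkj] add [wmc,lbwfp,zjtr] -> 15 lines: yov oljcu dol oatdz kzes wmc lbwfp zjtr ezt nems rwa fdbw gvqm ddb jtwc
Hunk 3: at line 10 remove [rwa] add [xoigu,ukcu,cnao] -> 17 lines: yov oljcu dol oatdz kzes wmc lbwfp zjtr ezt nems xoigu ukcu cnao fdbw gvqm ddb jtwc
Hunk 4: at line 11 remove [cnao] add [kcan,vvjh,qejp] -> 19 lines: yov oljcu dol oatdz kzes wmc lbwfp zjtr ezt nems xoigu ukcu kcan vvjh qejp fdbw gvqm ddb jtwc
Hunk 5: at line 6 remove [zjtr,ezt,nems] add [tmv] -> 17 lines: yov oljcu dol oatdz kzes wmc lbwfp tmv xoigu ukcu kcan vvjh qejp fdbw gvqm ddb jtwc
Hunk 6: at line 5 remove [lbwfp] add [cecsf,zlcs] -> 18 lines: yov oljcu dol oatdz kzes wmc cecsf zlcs tmv xoigu ukcu kcan vvjh qejp fdbw gvqm ddb jtwc

Answer: yov
oljcu
dol
oatdz
kzes
wmc
cecsf
zlcs
tmv
xoigu
ukcu
kcan
vvjh
qejp
fdbw
gvqm
ddb
jtwc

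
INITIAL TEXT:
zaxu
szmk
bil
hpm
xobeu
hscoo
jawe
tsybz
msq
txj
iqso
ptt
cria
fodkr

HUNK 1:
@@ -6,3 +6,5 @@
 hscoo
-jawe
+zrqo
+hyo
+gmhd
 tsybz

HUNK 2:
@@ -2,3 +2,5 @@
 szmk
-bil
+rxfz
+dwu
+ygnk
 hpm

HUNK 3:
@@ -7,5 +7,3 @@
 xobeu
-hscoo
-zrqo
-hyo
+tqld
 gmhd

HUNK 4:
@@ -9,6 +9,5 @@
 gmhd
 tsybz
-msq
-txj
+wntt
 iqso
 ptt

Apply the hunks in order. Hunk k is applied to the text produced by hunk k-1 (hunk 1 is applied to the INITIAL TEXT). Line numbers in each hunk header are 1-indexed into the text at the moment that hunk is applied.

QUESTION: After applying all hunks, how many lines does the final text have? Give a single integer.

Hunk 1: at line 6 remove [jawe] add [zrqo,hyo,gmhd] -> 16 lines: zaxu szmk bil hpm xobeu hscoo zrqo hyo gmhd tsybz msq txj iqso ptt cria fodkr
Hunk 2: at line 2 remove [bil] add [rxfz,dwu,ygnk] -> 18 lines: zaxu szmk rxfz dwu ygnk hpm xobeu hscoo zrqo hyo gmhd tsybz msq txj iqso ptt cria fodkr
Hunk 3: at line 7 remove [hscoo,zrqo,hyo] add [tqld] -> 16 lines: zaxu szmk rxfz dwu ygnk hpm xobeu tqld gmhd tsybz msq txj iqso ptt cria fodkr
Hunk 4: at line 9 remove [msq,txj] add [wntt] -> 15 lines: zaxu szmk rxfz dwu ygnk hpm xobeu tqld gmhd tsybz wntt iqso ptt cria fodkr
Final line count: 15

Answer: 15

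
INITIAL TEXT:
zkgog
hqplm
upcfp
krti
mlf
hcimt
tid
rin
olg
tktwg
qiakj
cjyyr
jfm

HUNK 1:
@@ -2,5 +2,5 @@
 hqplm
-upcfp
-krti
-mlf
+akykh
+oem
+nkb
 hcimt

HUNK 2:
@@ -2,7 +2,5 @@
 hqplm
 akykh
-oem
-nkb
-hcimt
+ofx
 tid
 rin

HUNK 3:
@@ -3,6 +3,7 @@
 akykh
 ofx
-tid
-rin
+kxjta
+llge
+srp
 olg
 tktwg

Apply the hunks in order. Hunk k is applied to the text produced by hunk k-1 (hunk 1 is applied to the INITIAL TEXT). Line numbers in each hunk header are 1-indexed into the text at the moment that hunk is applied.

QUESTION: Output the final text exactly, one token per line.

Answer: zkgog
hqplm
akykh
ofx
kxjta
llge
srp
olg
tktwg
qiakj
cjyyr
jfm

Derivation:
Hunk 1: at line 2 remove [upcfp,krti,mlf] add [akykh,oem,nkb] -> 13 lines: zkgog hqplm akykh oem nkb hcimt tid rin olg tktwg qiakj cjyyr jfm
Hunk 2: at line 2 remove [oem,nkb,hcimt] add [ofx] -> 11 lines: zkgog hqplm akykh ofx tid rin olg tktwg qiakj cjyyr jfm
Hunk 3: at line 3 remove [tid,rin] add [kxjta,llge,srp] -> 12 lines: zkgog hqplm akykh ofx kxjta llge srp olg tktwg qiakj cjyyr jfm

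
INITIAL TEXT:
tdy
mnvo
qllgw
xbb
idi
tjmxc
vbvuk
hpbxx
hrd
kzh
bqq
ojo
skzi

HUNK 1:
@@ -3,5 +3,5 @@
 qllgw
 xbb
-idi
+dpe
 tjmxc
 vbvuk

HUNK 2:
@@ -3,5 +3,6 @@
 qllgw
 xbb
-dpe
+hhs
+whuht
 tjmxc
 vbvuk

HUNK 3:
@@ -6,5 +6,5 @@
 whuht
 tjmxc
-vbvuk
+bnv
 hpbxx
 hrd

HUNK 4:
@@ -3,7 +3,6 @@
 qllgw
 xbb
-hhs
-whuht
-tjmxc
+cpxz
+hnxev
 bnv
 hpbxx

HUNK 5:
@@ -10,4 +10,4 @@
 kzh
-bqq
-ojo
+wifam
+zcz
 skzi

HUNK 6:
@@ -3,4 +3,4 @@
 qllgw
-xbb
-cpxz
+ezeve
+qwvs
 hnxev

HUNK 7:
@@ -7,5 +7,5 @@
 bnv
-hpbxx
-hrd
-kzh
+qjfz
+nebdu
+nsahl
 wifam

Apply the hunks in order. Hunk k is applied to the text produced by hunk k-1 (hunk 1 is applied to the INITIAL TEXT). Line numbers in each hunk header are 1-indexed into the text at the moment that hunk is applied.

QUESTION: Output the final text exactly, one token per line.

Hunk 1: at line 3 remove [idi] add [dpe] -> 13 lines: tdy mnvo qllgw xbb dpe tjmxc vbvuk hpbxx hrd kzh bqq ojo skzi
Hunk 2: at line 3 remove [dpe] add [hhs,whuht] -> 14 lines: tdy mnvo qllgw xbb hhs whuht tjmxc vbvuk hpbxx hrd kzh bqq ojo skzi
Hunk 3: at line 6 remove [vbvuk] add [bnv] -> 14 lines: tdy mnvo qllgw xbb hhs whuht tjmxc bnv hpbxx hrd kzh bqq ojo skzi
Hunk 4: at line 3 remove [hhs,whuht,tjmxc] add [cpxz,hnxev] -> 13 lines: tdy mnvo qllgw xbb cpxz hnxev bnv hpbxx hrd kzh bqq ojo skzi
Hunk 5: at line 10 remove [bqq,ojo] add [wifam,zcz] -> 13 lines: tdy mnvo qllgw xbb cpxz hnxev bnv hpbxx hrd kzh wifam zcz skzi
Hunk 6: at line 3 remove [xbb,cpxz] add [ezeve,qwvs] -> 13 lines: tdy mnvo qllgw ezeve qwvs hnxev bnv hpbxx hrd kzh wifam zcz skzi
Hunk 7: at line 7 remove [hpbxx,hrd,kzh] add [qjfz,nebdu,nsahl] -> 13 lines: tdy mnvo qllgw ezeve qwvs hnxev bnv qjfz nebdu nsahl wifam zcz skzi

Answer: tdy
mnvo
qllgw
ezeve
qwvs
hnxev
bnv
qjfz
nebdu
nsahl
wifam
zcz
skzi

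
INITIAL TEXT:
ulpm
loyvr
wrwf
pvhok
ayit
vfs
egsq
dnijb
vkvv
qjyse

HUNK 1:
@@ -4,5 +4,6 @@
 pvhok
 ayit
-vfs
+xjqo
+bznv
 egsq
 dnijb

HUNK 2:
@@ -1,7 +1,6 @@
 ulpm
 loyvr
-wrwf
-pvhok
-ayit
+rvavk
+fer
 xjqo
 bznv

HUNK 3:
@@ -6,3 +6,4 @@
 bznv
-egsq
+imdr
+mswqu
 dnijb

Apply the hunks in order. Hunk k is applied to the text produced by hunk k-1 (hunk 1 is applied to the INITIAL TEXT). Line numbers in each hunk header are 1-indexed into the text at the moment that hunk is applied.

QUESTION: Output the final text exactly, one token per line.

Answer: ulpm
loyvr
rvavk
fer
xjqo
bznv
imdr
mswqu
dnijb
vkvv
qjyse

Derivation:
Hunk 1: at line 4 remove [vfs] add [xjqo,bznv] -> 11 lines: ulpm loyvr wrwf pvhok ayit xjqo bznv egsq dnijb vkvv qjyse
Hunk 2: at line 1 remove [wrwf,pvhok,ayit] add [rvavk,fer] -> 10 lines: ulpm loyvr rvavk fer xjqo bznv egsq dnijb vkvv qjyse
Hunk 3: at line 6 remove [egsq] add [imdr,mswqu] -> 11 lines: ulpm loyvr rvavk fer xjqo bznv imdr mswqu dnijb vkvv qjyse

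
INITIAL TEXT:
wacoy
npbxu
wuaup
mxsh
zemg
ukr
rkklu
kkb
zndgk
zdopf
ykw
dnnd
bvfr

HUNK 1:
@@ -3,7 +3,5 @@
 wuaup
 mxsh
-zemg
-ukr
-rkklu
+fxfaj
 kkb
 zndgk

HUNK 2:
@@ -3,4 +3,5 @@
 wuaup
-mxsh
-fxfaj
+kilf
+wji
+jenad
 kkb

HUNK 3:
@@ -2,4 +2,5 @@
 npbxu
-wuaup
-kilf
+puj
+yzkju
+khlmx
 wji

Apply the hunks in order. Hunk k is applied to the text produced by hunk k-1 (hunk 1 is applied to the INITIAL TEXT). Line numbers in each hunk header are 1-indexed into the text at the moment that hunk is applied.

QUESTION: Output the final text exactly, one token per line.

Hunk 1: at line 3 remove [zemg,ukr,rkklu] add [fxfaj] -> 11 lines: wacoy npbxu wuaup mxsh fxfaj kkb zndgk zdopf ykw dnnd bvfr
Hunk 2: at line 3 remove [mxsh,fxfaj] add [kilf,wji,jenad] -> 12 lines: wacoy npbxu wuaup kilf wji jenad kkb zndgk zdopf ykw dnnd bvfr
Hunk 3: at line 2 remove [wuaup,kilf] add [puj,yzkju,khlmx] -> 13 lines: wacoy npbxu puj yzkju khlmx wji jenad kkb zndgk zdopf ykw dnnd bvfr

Answer: wacoy
npbxu
puj
yzkju
khlmx
wji
jenad
kkb
zndgk
zdopf
ykw
dnnd
bvfr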